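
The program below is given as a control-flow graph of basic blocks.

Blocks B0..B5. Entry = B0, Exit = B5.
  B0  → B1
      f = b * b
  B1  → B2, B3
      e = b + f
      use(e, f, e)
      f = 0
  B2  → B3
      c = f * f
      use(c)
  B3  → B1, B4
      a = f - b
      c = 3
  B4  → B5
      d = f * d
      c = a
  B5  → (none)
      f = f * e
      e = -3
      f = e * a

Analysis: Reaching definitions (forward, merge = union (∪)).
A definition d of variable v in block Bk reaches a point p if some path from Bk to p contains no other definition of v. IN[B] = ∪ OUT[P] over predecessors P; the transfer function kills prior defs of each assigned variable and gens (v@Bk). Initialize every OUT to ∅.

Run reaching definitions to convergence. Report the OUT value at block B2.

Per-block solution:
  B0:  IN={}  OUT={f@B0}
  B1:  IN={a@B3, c@B3, e@B1, f@B0, f@B1}  OUT={a@B3, c@B3, e@B1, f@B1}
  B2:  IN={a@B3, c@B3, e@B1, f@B1}  OUT={a@B3, c@B2, e@B1, f@B1}
  B3:  IN={a@B3, c@B2, c@B3, e@B1, f@B1}  OUT={a@B3, c@B3, e@B1, f@B1}
  B4:  IN={a@B3, c@B3, e@B1, f@B1}  OUT={a@B3, c@B4, d@B4, e@B1, f@B1}
  B5:  IN={a@B3, c@B4, d@B4, e@B1, f@B1}  OUT={a@B3, c@B4, d@B4, e@B5, f@B5}

Merge at B2: IN[B2] = OUT[B1] = {a@B3, c@B3, e@B1, f@B1}
Applying B2's transfer function to that IN value gives OUT[B2] (row B2 above).

Answer: {a@B3, c@B2, e@B1, f@B1}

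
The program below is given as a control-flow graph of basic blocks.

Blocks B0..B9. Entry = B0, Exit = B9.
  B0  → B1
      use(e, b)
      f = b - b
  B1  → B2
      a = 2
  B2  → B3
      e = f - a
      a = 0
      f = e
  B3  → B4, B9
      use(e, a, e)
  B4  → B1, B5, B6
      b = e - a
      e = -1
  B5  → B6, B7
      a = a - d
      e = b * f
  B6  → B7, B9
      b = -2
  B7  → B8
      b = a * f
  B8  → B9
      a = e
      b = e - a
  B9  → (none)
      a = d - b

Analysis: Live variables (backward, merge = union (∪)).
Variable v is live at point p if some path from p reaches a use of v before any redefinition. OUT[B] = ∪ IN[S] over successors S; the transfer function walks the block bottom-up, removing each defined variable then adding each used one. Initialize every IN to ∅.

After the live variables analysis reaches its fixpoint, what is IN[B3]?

Answer: {a, b, d, e, f}

Trace:
Per-block solution:
  B0: | IN={b, d, e} | OUT={b, d, f}
  B1: | IN={b, d, f} | OUT={a, b, d, f}
  B2: | IN={a, b, d, f} | OUT={a, b, d, e, f}
  B3: | IN={a, b, d, e, f} | OUT={a, b, d, e, f}
  B4: | IN={a, d, e, f} | OUT={a, b, d, e, f}
  B5: | IN={a, b, d, f} | OUT={a, d, e, f}
  B6: | IN={a, d, e, f} | OUT={a, b, d, e, f}
  B7: | IN={a, d, e, f} | OUT={d, e}
  B8: | IN={d, e} | OUT={b, d}
  B9: | IN={b, d} | OUT={}

Merge at B3: OUT[B3] = IN[B4] ⊔ IN[B9] = {a, b, d, e, f}
Applying B3's transfer function to that OUT value gives IN[B3] (row B3 above).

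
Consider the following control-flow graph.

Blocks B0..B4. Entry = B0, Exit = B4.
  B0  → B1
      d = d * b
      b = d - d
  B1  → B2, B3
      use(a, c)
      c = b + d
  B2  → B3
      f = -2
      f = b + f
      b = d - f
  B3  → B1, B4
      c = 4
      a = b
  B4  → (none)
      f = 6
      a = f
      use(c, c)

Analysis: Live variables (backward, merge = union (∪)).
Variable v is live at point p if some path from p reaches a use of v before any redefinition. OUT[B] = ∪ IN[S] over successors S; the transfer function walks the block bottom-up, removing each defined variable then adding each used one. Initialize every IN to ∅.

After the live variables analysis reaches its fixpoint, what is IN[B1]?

Answer: {a, b, c, d}

Working:
Fixpoint table:
  B0:  IN={a, b, c, d}  OUT={a, b, c, d}
  B1:  IN={a, b, c, d}  OUT={b, d}
  B2:  IN={b, d}  OUT={b, d}
  B3:  IN={b, d}  OUT={a, b, c, d}
  B4:  IN={c}  OUT={}

Merge at B1: OUT[B1] = IN[B2] ⊔ IN[B3] = {b, d}
Applying B1's transfer function to that OUT value gives IN[B1] (row B1 above).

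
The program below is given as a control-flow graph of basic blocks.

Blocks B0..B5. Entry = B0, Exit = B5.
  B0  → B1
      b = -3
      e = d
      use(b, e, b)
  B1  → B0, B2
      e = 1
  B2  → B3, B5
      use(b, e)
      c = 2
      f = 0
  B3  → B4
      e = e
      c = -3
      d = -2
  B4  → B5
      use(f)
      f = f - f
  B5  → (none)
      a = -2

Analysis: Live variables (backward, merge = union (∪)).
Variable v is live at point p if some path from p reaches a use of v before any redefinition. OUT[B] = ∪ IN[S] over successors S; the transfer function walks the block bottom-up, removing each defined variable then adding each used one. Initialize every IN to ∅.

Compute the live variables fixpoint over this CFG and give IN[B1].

Answer: {b, d}

Working:
Converged values:
  B0:   IN={d}   OUT={b, d}
  B1:   IN={b, d}   OUT={b, d, e}
  B2:   IN={b, e}   OUT={e, f}
  B3:   IN={e, f}   OUT={f}
  B4:   IN={f}   OUT={}
  B5:   IN={}   OUT={}

Merge at B1: OUT[B1] = IN[B0] ⊔ IN[B2] = {b, d, e}
Applying B1's transfer function to that OUT value gives IN[B1] (row B1 above).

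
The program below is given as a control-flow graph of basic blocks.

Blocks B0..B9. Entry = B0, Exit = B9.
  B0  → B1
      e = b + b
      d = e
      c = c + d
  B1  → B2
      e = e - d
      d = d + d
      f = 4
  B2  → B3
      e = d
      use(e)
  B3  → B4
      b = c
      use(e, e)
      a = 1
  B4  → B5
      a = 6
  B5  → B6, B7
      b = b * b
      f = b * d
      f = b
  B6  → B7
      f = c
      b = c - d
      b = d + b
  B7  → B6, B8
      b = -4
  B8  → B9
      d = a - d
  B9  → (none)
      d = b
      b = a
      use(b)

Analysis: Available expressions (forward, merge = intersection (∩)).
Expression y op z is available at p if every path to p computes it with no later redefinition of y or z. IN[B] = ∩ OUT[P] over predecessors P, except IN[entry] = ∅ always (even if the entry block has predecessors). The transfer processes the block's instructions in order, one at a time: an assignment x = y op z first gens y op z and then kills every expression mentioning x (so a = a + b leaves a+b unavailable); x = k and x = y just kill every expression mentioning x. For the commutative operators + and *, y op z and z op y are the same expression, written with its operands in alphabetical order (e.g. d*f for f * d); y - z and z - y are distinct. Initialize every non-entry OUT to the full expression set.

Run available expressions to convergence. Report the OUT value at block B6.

Fixpoint table:
  B0:  IN={}  OUT={b+b}
  B1:  IN={b+b}  OUT={b+b}
  B2:  IN={b+b}  OUT={b+b}
  B3:  IN={b+b}  OUT={}
  B4:  IN={}  OUT={}
  B5:  IN={}  OUT={b*d}
  B6:  IN={}  OUT={c-d}
  B7:  IN={}  OUT={}
  B8:  IN={}  OUT={}
  B9:  IN={}  OUT={}

Merge at B6: IN[B6] = OUT[B5] ∩ OUT[B7] = {}
Applying B6's transfer function to that IN value gives OUT[B6] (row B6 above).

Answer: {c-d}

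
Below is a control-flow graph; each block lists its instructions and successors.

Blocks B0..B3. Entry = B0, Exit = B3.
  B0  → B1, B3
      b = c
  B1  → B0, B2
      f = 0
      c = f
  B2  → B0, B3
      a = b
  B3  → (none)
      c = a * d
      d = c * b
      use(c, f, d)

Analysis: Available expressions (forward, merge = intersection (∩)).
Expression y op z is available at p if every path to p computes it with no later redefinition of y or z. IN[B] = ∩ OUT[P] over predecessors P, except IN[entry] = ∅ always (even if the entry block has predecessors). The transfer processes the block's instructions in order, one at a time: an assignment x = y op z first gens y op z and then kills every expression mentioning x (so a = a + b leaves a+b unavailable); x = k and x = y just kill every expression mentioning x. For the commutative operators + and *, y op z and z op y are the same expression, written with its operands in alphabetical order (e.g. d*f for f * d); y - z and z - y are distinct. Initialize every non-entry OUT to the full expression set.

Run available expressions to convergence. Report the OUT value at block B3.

Answer: {b*c}

Trace:
Fixpoint table:
  B0:  IN={}  OUT={}
  B1:  IN={}  OUT={}
  B2:  IN={}  OUT={}
  B3:  IN={}  OUT={b*c}

Merge at B3: IN[B3] = OUT[B0] ∩ OUT[B2] = {}
Applying B3's transfer function to that IN value gives OUT[B3] (row B3 above).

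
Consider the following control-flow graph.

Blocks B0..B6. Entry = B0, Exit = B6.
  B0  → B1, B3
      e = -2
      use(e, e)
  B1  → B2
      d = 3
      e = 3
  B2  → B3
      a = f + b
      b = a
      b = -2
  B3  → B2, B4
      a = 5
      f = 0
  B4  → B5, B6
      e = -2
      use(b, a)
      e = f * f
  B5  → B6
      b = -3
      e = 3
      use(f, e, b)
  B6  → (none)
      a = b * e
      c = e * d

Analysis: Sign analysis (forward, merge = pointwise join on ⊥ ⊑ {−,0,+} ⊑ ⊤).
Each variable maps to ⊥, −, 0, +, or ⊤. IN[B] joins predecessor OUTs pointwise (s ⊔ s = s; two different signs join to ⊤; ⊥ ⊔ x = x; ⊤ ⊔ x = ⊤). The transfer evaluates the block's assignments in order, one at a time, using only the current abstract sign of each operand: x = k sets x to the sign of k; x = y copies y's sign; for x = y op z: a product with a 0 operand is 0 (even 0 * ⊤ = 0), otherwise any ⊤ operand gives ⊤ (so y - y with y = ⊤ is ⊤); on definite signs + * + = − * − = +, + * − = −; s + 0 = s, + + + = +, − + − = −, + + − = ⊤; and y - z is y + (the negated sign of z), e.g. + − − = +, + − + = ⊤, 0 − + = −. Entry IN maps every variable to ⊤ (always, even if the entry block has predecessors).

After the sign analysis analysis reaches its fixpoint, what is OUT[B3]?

Answer: {a: +, b: ⊤, c: ⊤, d: ⊤, e: ⊤, f: 0}

Working:
Converged values:
  B0: | IN=(all ⊤) | OUT={e:-; rest ⊤}
  B1: | IN={e:-; rest ⊤} | OUT={d:+, e:+; rest ⊤}
  B2: | IN=(all ⊤) | OUT={b:-; rest ⊤}
  B3: | IN=(all ⊤) | OUT={a:+, f:0; rest ⊤}
  B4: | IN={a:+, f:0; rest ⊤} | OUT={a:+, e:0, f:0; rest ⊤}
  B5: | IN={a:+, e:0, f:0; rest ⊤} | OUT={a:+, b:-, e:+, f:0; rest ⊤}
  B6: | IN={a:+, f:0; rest ⊤} | OUT={f:0; rest ⊤}

Merge at B3: IN[B3] = OUT[B0] ⊔ OUT[B2] = {a: ⊤, b: ⊤, c: ⊤, d: ⊤, e: ⊤, f: ⊤}
Applying B3's transfer function to that IN value gives OUT[B3] (row B3 above).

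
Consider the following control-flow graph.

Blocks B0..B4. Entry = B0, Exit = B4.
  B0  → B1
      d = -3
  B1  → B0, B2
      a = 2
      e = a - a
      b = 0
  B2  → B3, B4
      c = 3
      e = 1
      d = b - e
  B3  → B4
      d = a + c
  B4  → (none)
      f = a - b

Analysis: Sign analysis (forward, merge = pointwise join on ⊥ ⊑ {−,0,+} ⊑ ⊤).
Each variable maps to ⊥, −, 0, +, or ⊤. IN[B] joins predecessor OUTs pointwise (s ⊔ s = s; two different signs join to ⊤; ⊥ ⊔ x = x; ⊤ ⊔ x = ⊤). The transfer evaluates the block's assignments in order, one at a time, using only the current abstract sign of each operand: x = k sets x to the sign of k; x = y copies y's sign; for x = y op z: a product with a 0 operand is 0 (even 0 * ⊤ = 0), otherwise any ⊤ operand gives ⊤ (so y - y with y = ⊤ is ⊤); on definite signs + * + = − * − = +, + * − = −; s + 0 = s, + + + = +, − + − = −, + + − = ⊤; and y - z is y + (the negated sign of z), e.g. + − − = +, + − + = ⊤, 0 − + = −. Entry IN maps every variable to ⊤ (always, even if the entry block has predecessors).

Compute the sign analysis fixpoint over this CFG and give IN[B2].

Answer: {a: +, b: 0, c: ⊤, d: -, e: ⊤, f: ⊤}

Trace:
Per-block solution:
  B0:  IN=(all ⊤)  OUT={d:-; rest ⊤}
  B1:  IN={d:-; rest ⊤}  OUT={a:+, b:0, d:-; rest ⊤}
  B2:  IN={a:+, b:0, d:-; rest ⊤}  OUT={a:+, b:0, c:+, d:-, e:+; rest ⊤}
  B3:  IN={a:+, b:0, c:+, d:-, e:+; rest ⊤}  OUT={a:+, b:0, c:+, d:+, e:+; rest ⊤}
  B4:  IN={a:+, b:0, c:+, e:+; rest ⊤}  OUT={a:+, b:0, c:+, e:+, f:+; rest ⊤}

Merge at B2: IN[B2] = OUT[B1] = {a: +, b: 0, c: ⊤, d: -, e: ⊤, f: ⊤}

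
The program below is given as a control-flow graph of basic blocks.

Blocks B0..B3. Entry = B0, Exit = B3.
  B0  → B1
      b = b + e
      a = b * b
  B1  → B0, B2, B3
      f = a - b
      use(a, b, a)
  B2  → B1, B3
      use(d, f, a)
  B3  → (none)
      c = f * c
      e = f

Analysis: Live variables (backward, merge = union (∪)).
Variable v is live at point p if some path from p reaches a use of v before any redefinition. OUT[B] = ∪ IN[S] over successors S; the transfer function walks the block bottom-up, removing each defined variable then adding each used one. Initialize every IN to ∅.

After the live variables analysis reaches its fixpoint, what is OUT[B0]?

Answer: {a, b, c, d, e}

Trace:
Per-block solution:
  B0: | IN={b, c, d, e} | OUT={a, b, c, d, e}
  B1: | IN={a, b, c, d, e} | OUT={a, b, c, d, e, f}
  B2: | IN={a, b, c, d, e, f} | OUT={a, b, c, d, e, f}
  B3: | IN={c, f} | OUT={}

Merge at B0: OUT[B0] = IN[B1] = {a, b, c, d, e}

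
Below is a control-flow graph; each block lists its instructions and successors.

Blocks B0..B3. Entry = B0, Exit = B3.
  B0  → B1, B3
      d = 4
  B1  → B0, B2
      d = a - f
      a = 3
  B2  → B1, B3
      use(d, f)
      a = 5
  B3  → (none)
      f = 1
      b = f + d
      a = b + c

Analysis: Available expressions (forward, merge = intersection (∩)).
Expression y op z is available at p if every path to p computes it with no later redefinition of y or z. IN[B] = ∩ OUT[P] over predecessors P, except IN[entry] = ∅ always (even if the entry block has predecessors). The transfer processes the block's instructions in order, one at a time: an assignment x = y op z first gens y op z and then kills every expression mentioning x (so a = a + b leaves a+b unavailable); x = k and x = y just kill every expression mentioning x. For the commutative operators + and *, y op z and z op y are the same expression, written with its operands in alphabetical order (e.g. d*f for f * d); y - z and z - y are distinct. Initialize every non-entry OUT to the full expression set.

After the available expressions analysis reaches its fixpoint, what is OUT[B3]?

Fixpoint table:
  B0:  IN={}  OUT={}
  B1:  IN={}  OUT={}
  B2:  IN={}  OUT={}
  B3:  IN={}  OUT={b+c, d+f}

Merge at B3: IN[B3] = OUT[B0] ∩ OUT[B2] = {}
Applying B3's transfer function to that IN value gives OUT[B3] (row B3 above).

Answer: {b+c, d+f}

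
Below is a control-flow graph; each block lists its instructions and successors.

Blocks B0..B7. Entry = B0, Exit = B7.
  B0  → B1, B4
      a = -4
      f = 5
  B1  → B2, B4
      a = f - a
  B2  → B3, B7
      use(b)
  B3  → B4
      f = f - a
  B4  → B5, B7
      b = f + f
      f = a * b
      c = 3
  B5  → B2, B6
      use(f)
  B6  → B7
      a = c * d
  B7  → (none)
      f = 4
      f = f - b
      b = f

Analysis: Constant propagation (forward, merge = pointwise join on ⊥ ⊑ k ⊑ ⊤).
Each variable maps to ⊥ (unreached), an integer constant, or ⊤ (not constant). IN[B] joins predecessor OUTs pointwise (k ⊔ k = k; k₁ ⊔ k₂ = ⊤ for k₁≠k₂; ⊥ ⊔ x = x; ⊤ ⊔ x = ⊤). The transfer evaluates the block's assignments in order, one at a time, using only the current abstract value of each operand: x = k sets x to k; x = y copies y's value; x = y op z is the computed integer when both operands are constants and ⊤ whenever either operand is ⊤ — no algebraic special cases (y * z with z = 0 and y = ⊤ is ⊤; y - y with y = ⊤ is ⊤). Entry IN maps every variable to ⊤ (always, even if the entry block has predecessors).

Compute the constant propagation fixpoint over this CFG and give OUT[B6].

Answer: {a: ⊤, b: ⊤, c: 3, d: ⊤, e: ⊤, f: ⊤}

Working:
Per-block solution:
  B0:  IN=(all ⊤)  OUT={a:-4, f:5; rest ⊤}
  B1:  IN={a:-4, f:5; rest ⊤}  OUT={a:9, f:5; rest ⊤}
  B2:  IN=(all ⊤)  OUT=(all ⊤)
  B3:  IN=(all ⊤)  OUT=(all ⊤)
  B4:  IN=(all ⊤)  OUT={c:3; rest ⊤}
  B5:  IN={c:3; rest ⊤}  OUT={c:3; rest ⊤}
  B6:  IN={c:3; rest ⊤}  OUT={c:3; rest ⊤}
  B7:  IN=(all ⊤)  OUT=(all ⊤)

Merge at B6: IN[B6] = OUT[B5] = {a: ⊤, b: ⊤, c: 3, d: ⊤, e: ⊤, f: ⊤}
Applying B6's transfer function to that IN value gives OUT[B6] (row B6 above).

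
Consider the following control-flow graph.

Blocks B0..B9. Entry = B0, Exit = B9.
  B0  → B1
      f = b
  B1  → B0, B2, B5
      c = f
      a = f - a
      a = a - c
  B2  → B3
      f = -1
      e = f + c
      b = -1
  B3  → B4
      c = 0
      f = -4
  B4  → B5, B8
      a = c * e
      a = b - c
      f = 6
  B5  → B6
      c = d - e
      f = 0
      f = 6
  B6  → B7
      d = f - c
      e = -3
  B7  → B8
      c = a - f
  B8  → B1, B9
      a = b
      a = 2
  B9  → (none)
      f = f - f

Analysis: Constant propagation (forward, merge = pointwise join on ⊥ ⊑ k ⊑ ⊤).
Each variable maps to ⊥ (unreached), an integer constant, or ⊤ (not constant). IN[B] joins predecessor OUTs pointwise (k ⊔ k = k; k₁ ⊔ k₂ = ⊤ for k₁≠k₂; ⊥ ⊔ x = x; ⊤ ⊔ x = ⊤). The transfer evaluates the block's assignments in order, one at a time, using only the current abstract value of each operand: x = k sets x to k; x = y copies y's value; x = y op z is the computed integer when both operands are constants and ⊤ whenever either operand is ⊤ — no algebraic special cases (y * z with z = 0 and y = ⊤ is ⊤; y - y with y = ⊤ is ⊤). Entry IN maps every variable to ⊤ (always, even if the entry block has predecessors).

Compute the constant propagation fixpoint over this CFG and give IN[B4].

Answer: {a: ⊤, b: -1, c: 0, d: ⊤, e: ⊤, f: -4}

Working:
Converged values:
  B0: | IN=(all ⊤) | OUT=(all ⊤)
  B1: | IN=(all ⊤) | OUT=(all ⊤)
  B2: | IN=(all ⊤) | OUT={b:-1, f:-1; rest ⊤}
  B3: | IN={b:-1, f:-1; rest ⊤} | OUT={b:-1, c:0, f:-4; rest ⊤}
  B4: | IN={b:-1, c:0, f:-4; rest ⊤} | OUT={a:-1, b:-1, c:0, f:6; rest ⊤}
  B5: | IN=(all ⊤) | OUT={f:6; rest ⊤}
  B6: | IN={f:6; rest ⊤} | OUT={e:-3, f:6; rest ⊤}
  B7: | IN={e:-3, f:6; rest ⊤} | OUT={e:-3, f:6; rest ⊤}
  B8: | IN={f:6; rest ⊤} | OUT={a:2, f:6; rest ⊤}
  B9: | IN={a:2, f:6; rest ⊤} | OUT={a:2, f:0; rest ⊤}

Merge at B4: IN[B4] = OUT[B3] = {a: ⊤, b: -1, c: 0, d: ⊤, e: ⊤, f: -4}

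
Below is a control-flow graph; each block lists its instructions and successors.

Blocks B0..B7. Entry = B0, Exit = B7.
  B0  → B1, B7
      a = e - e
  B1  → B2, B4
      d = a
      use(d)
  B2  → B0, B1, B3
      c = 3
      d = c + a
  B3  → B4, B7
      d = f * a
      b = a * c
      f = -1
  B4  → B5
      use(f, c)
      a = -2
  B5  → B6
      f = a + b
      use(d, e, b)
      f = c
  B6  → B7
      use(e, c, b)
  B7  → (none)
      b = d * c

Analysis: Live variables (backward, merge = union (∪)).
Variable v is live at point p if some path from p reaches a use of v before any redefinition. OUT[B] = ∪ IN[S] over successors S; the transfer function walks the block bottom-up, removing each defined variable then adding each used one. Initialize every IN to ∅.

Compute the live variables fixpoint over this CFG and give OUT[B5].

Fixpoint table:
  B0:  IN={b, c, d, e, f}  OUT={a, b, c, d, e, f}
  B1:  IN={a, b, c, e, f}  OUT={a, b, c, d, e, f}
  B2:  IN={a, b, e, f}  OUT={a, b, c, d, e, f}
  B3:  IN={a, c, e, f}  OUT={b, c, d, e, f}
  B4:  IN={b, c, d, e, f}  OUT={a, b, c, d, e}
  B5:  IN={a, b, c, d, e}  OUT={b, c, d, e}
  B6:  IN={b, c, d, e}  OUT={c, d}
  B7:  IN={c, d}  OUT={}

Merge at B5: OUT[B5] = IN[B6] = {b, c, d, e}

Answer: {b, c, d, e}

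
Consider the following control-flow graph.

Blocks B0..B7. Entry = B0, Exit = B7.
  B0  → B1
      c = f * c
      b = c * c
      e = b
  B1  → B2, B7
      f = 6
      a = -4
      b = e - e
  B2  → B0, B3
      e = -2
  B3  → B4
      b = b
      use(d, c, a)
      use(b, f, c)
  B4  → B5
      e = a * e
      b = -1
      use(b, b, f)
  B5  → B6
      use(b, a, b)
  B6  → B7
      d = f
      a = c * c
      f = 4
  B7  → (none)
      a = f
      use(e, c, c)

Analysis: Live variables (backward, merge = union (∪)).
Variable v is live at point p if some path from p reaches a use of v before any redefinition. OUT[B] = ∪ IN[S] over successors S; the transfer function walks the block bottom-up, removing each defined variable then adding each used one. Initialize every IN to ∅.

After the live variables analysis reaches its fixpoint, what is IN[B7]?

Converged values:
  B0:  IN={c, d, f}  OUT={c, d, e}
  B1:  IN={c, d, e}  OUT={a, b, c, d, e, f}
  B2:  IN={a, b, c, d, f}  OUT={a, b, c, d, e, f}
  B3:  IN={a, b, c, d, e, f}  OUT={a, c, e, f}
  B4:  IN={a, c, e, f}  OUT={a, b, c, e, f}
  B5:  IN={a, b, c, e, f}  OUT={c, e, f}
  B6:  IN={c, e, f}  OUT={c, e, f}
  B7:  IN={c, e, f}  OUT={}

B7 is the boundary node: OUT[B7] = {}
Applying B7's transfer function to that OUT value gives IN[B7] (row B7 above).

Answer: {c, e, f}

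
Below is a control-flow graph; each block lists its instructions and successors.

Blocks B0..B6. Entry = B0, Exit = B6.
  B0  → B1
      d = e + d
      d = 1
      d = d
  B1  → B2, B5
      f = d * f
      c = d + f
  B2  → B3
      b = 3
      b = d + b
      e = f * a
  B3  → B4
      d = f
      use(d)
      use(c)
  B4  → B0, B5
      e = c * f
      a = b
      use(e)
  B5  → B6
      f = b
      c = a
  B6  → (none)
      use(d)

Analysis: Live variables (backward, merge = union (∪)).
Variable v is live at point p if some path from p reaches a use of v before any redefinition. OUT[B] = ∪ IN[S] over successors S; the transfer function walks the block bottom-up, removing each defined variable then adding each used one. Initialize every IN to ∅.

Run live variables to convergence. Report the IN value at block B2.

Answer: {a, c, d, f}

Trace:
Converged values:
  B0:  IN={a, b, d, e, f}  OUT={a, b, d, f}
  B1:  IN={a, b, d, f}  OUT={a, b, c, d, f}
  B2:  IN={a, c, d, f}  OUT={b, c, f}
  B3:  IN={b, c, f}  OUT={b, c, d, f}
  B4:  IN={b, c, d, f}  OUT={a, b, d, e, f}
  B5:  IN={a, b, d}  OUT={d}
  B6:  IN={d}  OUT={}

Merge at B2: OUT[B2] = IN[B3] = {b, c, f}
Applying B2's transfer function to that OUT value gives IN[B2] (row B2 above).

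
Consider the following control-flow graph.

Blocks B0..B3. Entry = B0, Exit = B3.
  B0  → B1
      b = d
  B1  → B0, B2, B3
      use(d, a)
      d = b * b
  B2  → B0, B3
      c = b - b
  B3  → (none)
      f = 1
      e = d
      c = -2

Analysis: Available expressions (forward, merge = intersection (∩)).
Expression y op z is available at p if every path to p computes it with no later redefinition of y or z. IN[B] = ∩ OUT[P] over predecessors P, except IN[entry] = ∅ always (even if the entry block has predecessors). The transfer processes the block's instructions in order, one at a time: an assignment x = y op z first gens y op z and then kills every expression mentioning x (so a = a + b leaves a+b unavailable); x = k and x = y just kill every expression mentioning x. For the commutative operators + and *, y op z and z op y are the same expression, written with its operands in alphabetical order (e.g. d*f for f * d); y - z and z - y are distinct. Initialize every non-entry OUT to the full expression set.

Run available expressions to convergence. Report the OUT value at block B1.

Per-block solution:
  B0:  IN={}  OUT={}
  B1:  IN={}  OUT={b*b}
  B2:  IN={b*b}  OUT={b*b, b-b}
  B3:  IN={b*b}  OUT={b*b}

Merge at B1: IN[B1] = OUT[B0] = {}
Applying B1's transfer function to that IN value gives OUT[B1] (row B1 above).

Answer: {b*b}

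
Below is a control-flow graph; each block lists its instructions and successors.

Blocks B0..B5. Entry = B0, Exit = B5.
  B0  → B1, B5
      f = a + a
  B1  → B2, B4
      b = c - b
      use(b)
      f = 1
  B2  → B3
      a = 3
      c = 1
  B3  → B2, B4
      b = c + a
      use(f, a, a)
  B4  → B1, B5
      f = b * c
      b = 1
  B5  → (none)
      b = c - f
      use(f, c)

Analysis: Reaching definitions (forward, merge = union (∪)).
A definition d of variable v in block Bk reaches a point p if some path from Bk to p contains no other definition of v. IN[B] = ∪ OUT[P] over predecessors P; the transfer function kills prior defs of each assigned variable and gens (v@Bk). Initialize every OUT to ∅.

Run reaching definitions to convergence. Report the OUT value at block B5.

Answer: {a@B2, b@B5, c@B2, f@B0, f@B4}

Trace:
Converged values:
  B0:   IN={}   OUT={f@B0}
  B1:   IN={a@B2, b@B4, c@B2, f@B0, f@B4}   OUT={a@B2, b@B1, c@B2, f@B1}
  B2:   IN={a@B2, b@B1, b@B3, c@B2, f@B1}   OUT={a@B2, b@B1, b@B3, c@B2, f@B1}
  B3:   IN={a@B2, b@B1, b@B3, c@B2, f@B1}   OUT={a@B2, b@B3, c@B2, f@B1}
  B4:   IN={a@B2, b@B1, b@B3, c@B2, f@B1}   OUT={a@B2, b@B4, c@B2, f@B4}
  B5:   IN={a@B2, b@B4, c@B2, f@B0, f@B4}   OUT={a@B2, b@B5, c@B2, f@B0, f@B4}

Merge at B5: IN[B5] = OUT[B0] ⊔ OUT[B4] = {a@B2, b@B4, c@B2, f@B0, f@B4}
Applying B5's transfer function to that IN value gives OUT[B5] (row B5 above).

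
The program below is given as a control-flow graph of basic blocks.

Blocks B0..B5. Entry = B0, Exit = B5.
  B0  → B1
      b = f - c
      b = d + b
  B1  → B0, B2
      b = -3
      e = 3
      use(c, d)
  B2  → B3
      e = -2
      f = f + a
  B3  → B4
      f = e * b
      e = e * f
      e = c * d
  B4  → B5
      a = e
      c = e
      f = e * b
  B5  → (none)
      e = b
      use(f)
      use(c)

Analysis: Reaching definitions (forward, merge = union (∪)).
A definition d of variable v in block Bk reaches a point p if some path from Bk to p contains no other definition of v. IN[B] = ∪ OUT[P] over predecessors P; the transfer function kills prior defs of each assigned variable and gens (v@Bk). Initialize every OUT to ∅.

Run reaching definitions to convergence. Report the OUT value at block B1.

Fixpoint table:
  B0:   IN={b@B1, e@B1}   OUT={b@B0, e@B1}
  B1:   IN={b@B0, e@B1}   OUT={b@B1, e@B1}
  B2:   IN={b@B1, e@B1}   OUT={b@B1, e@B2, f@B2}
  B3:   IN={b@B1, e@B2, f@B2}   OUT={b@B1, e@B3, f@B3}
  B4:   IN={b@B1, e@B3, f@B3}   OUT={a@B4, b@B1, c@B4, e@B3, f@B4}
  B5:   IN={a@B4, b@B1, c@B4, e@B3, f@B4}   OUT={a@B4, b@B1, c@B4, e@B5, f@B4}

Merge at B1: IN[B1] = OUT[B0] = {b@B0, e@B1}
Applying B1's transfer function to that IN value gives OUT[B1] (row B1 above).

Answer: {b@B1, e@B1}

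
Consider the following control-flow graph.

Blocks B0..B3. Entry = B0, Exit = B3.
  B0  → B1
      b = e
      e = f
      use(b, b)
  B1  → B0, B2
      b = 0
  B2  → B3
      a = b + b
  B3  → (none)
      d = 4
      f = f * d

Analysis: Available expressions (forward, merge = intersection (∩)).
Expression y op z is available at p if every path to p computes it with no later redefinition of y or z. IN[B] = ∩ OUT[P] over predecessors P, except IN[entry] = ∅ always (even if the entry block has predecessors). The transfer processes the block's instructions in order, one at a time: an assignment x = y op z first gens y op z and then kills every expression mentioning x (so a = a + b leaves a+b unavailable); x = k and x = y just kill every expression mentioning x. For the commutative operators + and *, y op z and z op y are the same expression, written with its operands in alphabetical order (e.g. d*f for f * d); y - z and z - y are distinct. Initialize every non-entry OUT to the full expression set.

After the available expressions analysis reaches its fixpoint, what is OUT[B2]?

Fixpoint table:
  B0:  IN={}  OUT={}
  B1:  IN={}  OUT={}
  B2:  IN={}  OUT={b+b}
  B3:  IN={b+b}  OUT={b+b}

Merge at B2: IN[B2] = OUT[B1] = {}
Applying B2's transfer function to that IN value gives OUT[B2] (row B2 above).

Answer: {b+b}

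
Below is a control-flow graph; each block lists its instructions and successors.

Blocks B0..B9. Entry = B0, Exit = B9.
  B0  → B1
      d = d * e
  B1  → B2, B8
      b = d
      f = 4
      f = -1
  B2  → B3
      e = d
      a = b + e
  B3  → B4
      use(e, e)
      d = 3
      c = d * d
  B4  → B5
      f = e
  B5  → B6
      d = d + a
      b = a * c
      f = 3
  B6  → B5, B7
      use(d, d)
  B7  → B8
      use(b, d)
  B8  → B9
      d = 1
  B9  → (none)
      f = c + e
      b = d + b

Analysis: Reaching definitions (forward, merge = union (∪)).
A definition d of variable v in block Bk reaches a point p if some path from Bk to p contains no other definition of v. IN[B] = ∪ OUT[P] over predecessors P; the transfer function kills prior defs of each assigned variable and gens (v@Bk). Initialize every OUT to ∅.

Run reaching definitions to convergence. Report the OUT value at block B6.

Converged values:
  B0:   IN={}   OUT={d@B0}
  B1:   IN={d@B0}   OUT={b@B1, d@B0, f@B1}
  B2:   IN={b@B1, d@B0, f@B1}   OUT={a@B2, b@B1, d@B0, e@B2, f@B1}
  B3:   IN={a@B2, b@B1, d@B0, e@B2, f@B1}   OUT={a@B2, b@B1, c@B3, d@B3, e@B2, f@B1}
  B4:   IN={a@B2, b@B1, c@B3, d@B3, e@B2, f@B1}   OUT={a@B2, b@B1, c@B3, d@B3, e@B2, f@B4}
  B5:   IN={a@B2, b@B1, b@B5, c@B3, d@B3, d@B5, e@B2, f@B4, f@B5}   OUT={a@B2, b@B5, c@B3, d@B5, e@B2, f@B5}
  B6:   IN={a@B2, b@B5, c@B3, d@B5, e@B2, f@B5}   OUT={a@B2, b@B5, c@B3, d@B5, e@B2, f@B5}
  B7:   IN={a@B2, b@B5, c@B3, d@B5, e@B2, f@B5}   OUT={a@B2, b@B5, c@B3, d@B5, e@B2, f@B5}
  B8:   IN={a@B2, b@B1, b@B5, c@B3, d@B0, d@B5, e@B2, f@B1, f@B5}   OUT={a@B2, b@B1, b@B5, c@B3, d@B8, e@B2, f@B1, f@B5}
  B9:   IN={a@B2, b@B1, b@B5, c@B3, d@B8, e@B2, f@B1, f@B5}   OUT={a@B2, b@B9, c@B3, d@B8, e@B2, f@B9}

Merge at B6: IN[B6] = OUT[B5] = {a@B2, b@B5, c@B3, d@B5, e@B2, f@B5}
Applying B6's transfer function to that IN value gives OUT[B6] (row B6 above).

Answer: {a@B2, b@B5, c@B3, d@B5, e@B2, f@B5}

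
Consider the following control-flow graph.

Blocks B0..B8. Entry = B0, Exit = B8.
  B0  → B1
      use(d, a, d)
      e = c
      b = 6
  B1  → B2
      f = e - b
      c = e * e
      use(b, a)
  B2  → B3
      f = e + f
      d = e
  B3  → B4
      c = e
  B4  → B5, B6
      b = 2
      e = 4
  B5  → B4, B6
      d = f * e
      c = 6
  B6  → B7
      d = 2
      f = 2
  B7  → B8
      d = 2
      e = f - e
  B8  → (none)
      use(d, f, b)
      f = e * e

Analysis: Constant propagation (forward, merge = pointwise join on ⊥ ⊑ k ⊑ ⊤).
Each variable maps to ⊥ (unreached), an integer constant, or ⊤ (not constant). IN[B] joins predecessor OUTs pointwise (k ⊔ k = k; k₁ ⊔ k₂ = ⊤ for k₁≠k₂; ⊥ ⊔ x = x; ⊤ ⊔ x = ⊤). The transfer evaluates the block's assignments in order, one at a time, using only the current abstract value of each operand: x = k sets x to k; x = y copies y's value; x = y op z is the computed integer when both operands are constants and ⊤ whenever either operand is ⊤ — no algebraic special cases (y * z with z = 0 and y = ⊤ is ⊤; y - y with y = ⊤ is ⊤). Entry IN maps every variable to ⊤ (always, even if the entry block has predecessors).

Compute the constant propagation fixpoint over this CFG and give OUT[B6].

Answer: {a: ⊤, b: 2, c: ⊤, d: 2, e: 4, f: 2}

Trace:
Per-block solution:
  B0:   IN=(all ⊤)   OUT={b:6; rest ⊤}
  B1:   IN={b:6; rest ⊤}   OUT={b:6; rest ⊤}
  B2:   IN={b:6; rest ⊤}   OUT={b:6; rest ⊤}
  B3:   IN={b:6; rest ⊤}   OUT={b:6; rest ⊤}
  B4:   IN=(all ⊤)   OUT={b:2, e:4; rest ⊤}
  B5:   IN={b:2, e:4; rest ⊤}   OUT={b:2, c:6, e:4; rest ⊤}
  B6:   IN={b:2, e:4; rest ⊤}   OUT={b:2, d:2, e:4, f:2; rest ⊤}
  B7:   IN={b:2, d:2, e:4, f:2; rest ⊤}   OUT={b:2, d:2, e:-2, f:2; rest ⊤}
  B8:   IN={b:2, d:2, e:-2, f:2; rest ⊤}   OUT={b:2, d:2, e:-2, f:4; rest ⊤}

Merge at B6: IN[B6] = OUT[B4] ⊔ OUT[B5] = {a: ⊤, b: 2, c: ⊤, d: ⊤, e: 4, f: ⊤}
Applying B6's transfer function to that IN value gives OUT[B6] (row B6 above).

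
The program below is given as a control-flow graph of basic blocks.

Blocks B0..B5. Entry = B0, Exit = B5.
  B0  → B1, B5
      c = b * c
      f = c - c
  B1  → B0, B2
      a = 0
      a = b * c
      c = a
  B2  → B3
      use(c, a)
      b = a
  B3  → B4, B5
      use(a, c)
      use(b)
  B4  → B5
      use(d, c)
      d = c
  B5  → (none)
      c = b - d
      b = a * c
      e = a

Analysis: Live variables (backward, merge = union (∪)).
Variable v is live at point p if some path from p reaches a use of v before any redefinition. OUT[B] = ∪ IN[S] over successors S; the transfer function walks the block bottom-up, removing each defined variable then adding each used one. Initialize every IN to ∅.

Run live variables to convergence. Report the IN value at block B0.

Answer: {a, b, c, d}

Working:
Fixpoint table:
  B0:  IN={a, b, c, d}  OUT={a, b, c, d}
  B1:  IN={b, c, d}  OUT={a, b, c, d}
  B2:  IN={a, c, d}  OUT={a, b, c, d}
  B3:  IN={a, b, c, d}  OUT={a, b, c, d}
  B4:  IN={a, b, c, d}  OUT={a, b, d}
  B5:  IN={a, b, d}  OUT={}

Merge at B0: OUT[B0] = IN[B1] ⊔ IN[B5] = {a, b, c, d}
Applying B0's transfer function to that OUT value gives IN[B0] (row B0 above).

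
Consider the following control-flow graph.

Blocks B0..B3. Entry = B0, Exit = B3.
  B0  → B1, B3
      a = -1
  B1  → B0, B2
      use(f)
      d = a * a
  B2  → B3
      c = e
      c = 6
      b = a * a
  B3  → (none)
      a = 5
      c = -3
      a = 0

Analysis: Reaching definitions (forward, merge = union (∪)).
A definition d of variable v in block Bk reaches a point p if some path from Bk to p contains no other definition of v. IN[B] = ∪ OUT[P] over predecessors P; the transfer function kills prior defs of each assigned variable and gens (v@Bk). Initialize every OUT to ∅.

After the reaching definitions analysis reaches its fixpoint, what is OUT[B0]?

Converged values:
  B0: | IN={a@B0, d@B1} | OUT={a@B0, d@B1}
  B1: | IN={a@B0, d@B1} | OUT={a@B0, d@B1}
  B2: | IN={a@B0, d@B1} | OUT={a@B0, b@B2, c@B2, d@B1}
  B3: | IN={a@B0, b@B2, c@B2, d@B1} | OUT={a@B3, b@B2, c@B3, d@B1}

Merge at B0 (entry node, so the boundary value {} is joined with the incoming edge(s)): IN[B0] = {} ⊔ OUT[B1] = {a@B0, d@B1}
Applying B0's transfer function to that IN value gives OUT[B0] (row B0 above).

Answer: {a@B0, d@B1}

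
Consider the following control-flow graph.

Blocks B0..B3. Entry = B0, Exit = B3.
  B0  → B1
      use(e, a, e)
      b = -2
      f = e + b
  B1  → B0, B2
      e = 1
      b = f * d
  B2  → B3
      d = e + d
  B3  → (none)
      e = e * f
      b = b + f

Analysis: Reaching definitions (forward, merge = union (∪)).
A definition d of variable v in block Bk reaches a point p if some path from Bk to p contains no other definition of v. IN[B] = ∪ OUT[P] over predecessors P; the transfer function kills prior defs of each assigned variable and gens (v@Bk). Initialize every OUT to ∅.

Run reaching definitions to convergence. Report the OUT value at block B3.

Answer: {b@B3, d@B2, e@B3, f@B0}

Derivation:
Per-block solution:
  B0:  IN={b@B1, e@B1, f@B0}  OUT={b@B0, e@B1, f@B0}
  B1:  IN={b@B0, e@B1, f@B0}  OUT={b@B1, e@B1, f@B0}
  B2:  IN={b@B1, e@B1, f@B0}  OUT={b@B1, d@B2, e@B1, f@B0}
  B3:  IN={b@B1, d@B2, e@B1, f@B0}  OUT={b@B3, d@B2, e@B3, f@B0}

Merge at B3: IN[B3] = OUT[B2] = {b@B1, d@B2, e@B1, f@B0}
Applying B3's transfer function to that IN value gives OUT[B3] (row B3 above).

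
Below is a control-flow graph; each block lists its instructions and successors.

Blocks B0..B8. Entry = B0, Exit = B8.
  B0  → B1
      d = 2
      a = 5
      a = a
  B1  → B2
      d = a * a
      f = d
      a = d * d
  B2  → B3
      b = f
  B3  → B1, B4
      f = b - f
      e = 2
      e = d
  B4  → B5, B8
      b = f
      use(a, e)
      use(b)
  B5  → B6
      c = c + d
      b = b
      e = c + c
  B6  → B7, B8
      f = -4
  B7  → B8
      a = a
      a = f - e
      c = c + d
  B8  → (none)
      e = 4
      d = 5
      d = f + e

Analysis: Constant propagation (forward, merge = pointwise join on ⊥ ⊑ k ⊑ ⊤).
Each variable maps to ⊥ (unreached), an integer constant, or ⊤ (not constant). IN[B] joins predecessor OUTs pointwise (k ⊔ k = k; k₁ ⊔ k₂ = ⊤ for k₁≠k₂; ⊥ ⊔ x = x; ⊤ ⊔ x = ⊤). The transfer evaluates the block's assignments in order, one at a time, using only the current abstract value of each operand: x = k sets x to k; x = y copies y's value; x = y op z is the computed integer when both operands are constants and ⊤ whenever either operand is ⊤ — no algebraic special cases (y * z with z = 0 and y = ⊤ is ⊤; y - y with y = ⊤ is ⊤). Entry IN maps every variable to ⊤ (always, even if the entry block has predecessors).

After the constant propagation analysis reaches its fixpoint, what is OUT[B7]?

Fixpoint table:
  B0: | IN=(all ⊤) | OUT={a:5, d:2; rest ⊤}
  B1: | IN=(all ⊤) | OUT=(all ⊤)
  B2: | IN=(all ⊤) | OUT=(all ⊤)
  B3: | IN=(all ⊤) | OUT=(all ⊤)
  B4: | IN=(all ⊤) | OUT=(all ⊤)
  B5: | IN=(all ⊤) | OUT=(all ⊤)
  B6: | IN=(all ⊤) | OUT={f:-4; rest ⊤}
  B7: | IN={f:-4; rest ⊤} | OUT={f:-4; rest ⊤}
  B8: | IN=(all ⊤) | OUT={e:4; rest ⊤}

Merge at B7: IN[B7] = OUT[B6] = {a: ⊤, b: ⊤, c: ⊤, d: ⊤, e: ⊤, f: -4}
Applying B7's transfer function to that IN value gives OUT[B7] (row B7 above).

Answer: {a: ⊤, b: ⊤, c: ⊤, d: ⊤, e: ⊤, f: -4}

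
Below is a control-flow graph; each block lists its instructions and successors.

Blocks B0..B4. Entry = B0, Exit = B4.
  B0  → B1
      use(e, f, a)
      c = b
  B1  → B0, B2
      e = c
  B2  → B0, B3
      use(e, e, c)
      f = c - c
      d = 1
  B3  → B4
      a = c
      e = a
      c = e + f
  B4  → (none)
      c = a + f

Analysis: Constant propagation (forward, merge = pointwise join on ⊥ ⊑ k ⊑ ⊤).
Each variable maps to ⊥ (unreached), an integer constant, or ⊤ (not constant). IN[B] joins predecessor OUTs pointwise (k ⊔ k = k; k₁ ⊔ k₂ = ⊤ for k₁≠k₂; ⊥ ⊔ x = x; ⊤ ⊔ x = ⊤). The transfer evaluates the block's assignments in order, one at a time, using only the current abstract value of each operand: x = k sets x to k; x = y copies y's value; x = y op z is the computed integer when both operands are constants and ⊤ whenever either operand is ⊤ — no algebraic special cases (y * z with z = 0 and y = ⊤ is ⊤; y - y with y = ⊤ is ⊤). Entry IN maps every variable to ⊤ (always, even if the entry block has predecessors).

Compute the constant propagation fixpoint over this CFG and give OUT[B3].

Fixpoint table:
  B0: | IN=(all ⊤) | OUT=(all ⊤)
  B1: | IN=(all ⊤) | OUT=(all ⊤)
  B2: | IN=(all ⊤) | OUT={d:1; rest ⊤}
  B3: | IN={d:1; rest ⊤} | OUT={d:1; rest ⊤}
  B4: | IN={d:1; rest ⊤} | OUT={d:1; rest ⊤}

Merge at B3: IN[B3] = OUT[B2] = {a: ⊤, b: ⊤, c: ⊤, d: 1, e: ⊤, f: ⊤}
Applying B3's transfer function to that IN value gives OUT[B3] (row B3 above).

Answer: {a: ⊤, b: ⊤, c: ⊤, d: 1, e: ⊤, f: ⊤}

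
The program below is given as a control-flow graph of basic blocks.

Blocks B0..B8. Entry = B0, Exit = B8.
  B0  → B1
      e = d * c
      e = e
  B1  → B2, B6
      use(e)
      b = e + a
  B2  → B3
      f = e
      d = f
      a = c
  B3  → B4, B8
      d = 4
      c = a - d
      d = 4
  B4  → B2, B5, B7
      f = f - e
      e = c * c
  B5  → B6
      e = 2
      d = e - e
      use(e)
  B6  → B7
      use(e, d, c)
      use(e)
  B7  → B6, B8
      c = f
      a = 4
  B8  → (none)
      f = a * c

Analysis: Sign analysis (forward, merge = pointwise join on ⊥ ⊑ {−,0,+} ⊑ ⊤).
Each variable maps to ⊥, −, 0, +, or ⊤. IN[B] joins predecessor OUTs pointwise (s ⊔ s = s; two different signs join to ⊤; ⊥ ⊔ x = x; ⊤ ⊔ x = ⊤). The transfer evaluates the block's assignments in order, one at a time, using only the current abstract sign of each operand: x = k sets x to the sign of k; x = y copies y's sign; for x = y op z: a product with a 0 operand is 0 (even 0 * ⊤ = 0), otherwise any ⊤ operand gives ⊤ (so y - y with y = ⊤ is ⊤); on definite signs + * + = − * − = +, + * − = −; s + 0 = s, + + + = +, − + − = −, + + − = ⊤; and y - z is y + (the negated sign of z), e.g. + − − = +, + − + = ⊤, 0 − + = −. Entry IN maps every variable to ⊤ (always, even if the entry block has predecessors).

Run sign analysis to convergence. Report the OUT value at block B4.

Answer: {a: ⊤, b: ⊤, c: ⊤, d: +, e: ⊤, f: ⊤}

Trace:
Converged values:
  B0:   IN=(all ⊤)   OUT=(all ⊤)
  B1:   IN=(all ⊤)   OUT=(all ⊤)
  B2:   IN=(all ⊤)   OUT=(all ⊤)
  B3:   IN=(all ⊤)   OUT={d:+; rest ⊤}
  B4:   IN={d:+; rest ⊤}   OUT={d:+; rest ⊤}
  B5:   IN={d:+; rest ⊤}   OUT={e:+; rest ⊤}
  B6:   IN=(all ⊤)   OUT=(all ⊤)
  B7:   IN=(all ⊤)   OUT={a:+; rest ⊤}
  B8:   IN=(all ⊤)   OUT=(all ⊤)

Merge at B4: IN[B4] = OUT[B3] = {a: ⊤, b: ⊤, c: ⊤, d: +, e: ⊤, f: ⊤}
Applying B4's transfer function to that IN value gives OUT[B4] (row B4 above).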